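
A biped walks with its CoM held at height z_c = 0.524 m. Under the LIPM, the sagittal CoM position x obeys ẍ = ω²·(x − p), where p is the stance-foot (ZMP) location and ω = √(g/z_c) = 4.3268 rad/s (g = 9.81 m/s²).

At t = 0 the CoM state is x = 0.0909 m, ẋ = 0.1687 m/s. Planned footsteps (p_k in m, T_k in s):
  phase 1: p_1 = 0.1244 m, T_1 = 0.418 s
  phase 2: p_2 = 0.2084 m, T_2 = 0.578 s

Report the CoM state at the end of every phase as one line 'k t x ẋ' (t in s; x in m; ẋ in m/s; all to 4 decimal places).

phase 1: p=0.1244, T=0.418, ωT=1.808602, cosh=3.132898, sinh=2.969015; start (x,ẋ)=(0.090900, 0.168700) → end (x,ẋ)=(0.135208, 0.098168)
phase 2: p=0.2084, T=0.578, ωT=2.500890, cosh=6.137679, sinh=6.055667; start (x,ẋ)=(0.135208, 0.098168) → end (x,ẋ)=(-0.103433, -1.315217)

1 0.4180 0.1352 0.0982
2 0.9960 -0.1034 -1.3152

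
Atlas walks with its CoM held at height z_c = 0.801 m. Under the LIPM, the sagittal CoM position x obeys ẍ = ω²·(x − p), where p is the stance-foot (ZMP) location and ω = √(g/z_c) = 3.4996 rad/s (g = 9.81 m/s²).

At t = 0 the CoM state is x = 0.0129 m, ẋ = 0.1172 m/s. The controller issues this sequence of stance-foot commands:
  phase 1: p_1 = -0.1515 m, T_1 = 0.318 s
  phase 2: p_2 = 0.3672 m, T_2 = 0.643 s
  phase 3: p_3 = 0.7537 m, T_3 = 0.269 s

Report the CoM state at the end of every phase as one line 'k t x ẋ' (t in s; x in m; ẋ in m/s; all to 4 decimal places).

1 0.3180 0.1711 0.9784
2 0.9610 0.7383 1.4742
3 1.2300 1.1888 2.1187

phase 1: p=-0.1515, T=0.318, ωT=1.112873, cosh=1.685851, sinh=1.357237; start (x,ẋ)=(0.012900, 0.117200) → end (x,ẋ)=(0.171107, 0.978447)
phase 2: p=0.3672, T=0.643, ωT=2.250243, cosh=4.797707, sinh=4.692333; start (x,ẋ)=(0.171107, 0.978447) → end (x,ẋ)=(0.738325, 1.474203)
phase 3: p=0.7537, T=0.269, ωT=0.941392, cosh=1.476816, sinh=1.086732; start (x,ẋ)=(0.738325, 1.474203) → end (x,ẋ)=(1.188778, 2.118653)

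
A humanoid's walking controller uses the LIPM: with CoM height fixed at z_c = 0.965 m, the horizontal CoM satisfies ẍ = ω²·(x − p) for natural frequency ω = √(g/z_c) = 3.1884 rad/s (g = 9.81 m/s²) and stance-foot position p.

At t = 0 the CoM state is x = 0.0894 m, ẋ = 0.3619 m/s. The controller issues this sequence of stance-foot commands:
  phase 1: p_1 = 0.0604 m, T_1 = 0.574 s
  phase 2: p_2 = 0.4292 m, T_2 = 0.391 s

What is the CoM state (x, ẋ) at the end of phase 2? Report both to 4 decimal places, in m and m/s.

x = 1.2782, ẋ = 3.0573

phase 1: p=0.0604, T=0.574, ωT=1.830142, cosh=3.197580, sinh=3.037189; start (x,ẋ)=(0.089400, 0.361900) → end (x,ẋ)=(0.497867, 1.438034)
phase 2: p=0.4292, T=0.391, ωT=1.246664, cosh=1.883091, sinh=1.595629; start (x,ẋ)=(0.497867, 1.438034) → end (x,ẋ)=(1.278167, 3.057290)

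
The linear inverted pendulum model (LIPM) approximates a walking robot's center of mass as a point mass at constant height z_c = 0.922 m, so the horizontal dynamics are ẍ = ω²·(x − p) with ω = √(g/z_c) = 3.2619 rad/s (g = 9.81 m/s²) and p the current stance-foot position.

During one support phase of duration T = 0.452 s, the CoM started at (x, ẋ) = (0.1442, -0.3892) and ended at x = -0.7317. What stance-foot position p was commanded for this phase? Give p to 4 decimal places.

ωT = 3.2619·0.452 = 1.474379; cosh(ωT) = 2.298621, sinh(ωT) = 2.069700
x(T) = p + (x₀−p)·cosh(ωT) + (ẋ₀/ω)·sinh(ωT) ⇒ p·(1 − cosh) = x(T) − x₀·cosh − (ẋ₀/ω)·sinh
numerator   = -0.7317 − (0.1442)·2.298621 − (-0.3892/3.2619)·2.069700 = -0.816211
denominator = 1 − 2.298621 = -1.298621
p = -0.816211 / -1.298621 = 0.6285

p = 0.6285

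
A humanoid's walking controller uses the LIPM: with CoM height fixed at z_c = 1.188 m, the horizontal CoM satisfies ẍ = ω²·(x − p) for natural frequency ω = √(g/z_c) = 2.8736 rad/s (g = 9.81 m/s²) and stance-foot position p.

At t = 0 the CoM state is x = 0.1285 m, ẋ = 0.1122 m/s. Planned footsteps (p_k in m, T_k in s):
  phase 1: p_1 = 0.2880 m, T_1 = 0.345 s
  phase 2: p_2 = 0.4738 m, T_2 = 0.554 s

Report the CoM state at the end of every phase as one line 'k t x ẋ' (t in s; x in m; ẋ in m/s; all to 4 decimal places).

phase 1: p=0.2880, T=0.345, ωT=0.991392, cosh=1.533022, sinh=1.161962; start (x,ẋ)=(0.128500, 0.112200) → end (x,ẋ)=(0.088852, -0.360568)
phase 2: p=0.4738, T=0.554, ωT=1.591974, cosh=2.558482, sinh=2.354959; start (x,ẋ)=(0.088852, -0.360568) → end (x,ẋ)=(-0.806573, -3.527529)

1 0.3450 0.0889 -0.3606
2 0.8990 -0.8066 -3.5275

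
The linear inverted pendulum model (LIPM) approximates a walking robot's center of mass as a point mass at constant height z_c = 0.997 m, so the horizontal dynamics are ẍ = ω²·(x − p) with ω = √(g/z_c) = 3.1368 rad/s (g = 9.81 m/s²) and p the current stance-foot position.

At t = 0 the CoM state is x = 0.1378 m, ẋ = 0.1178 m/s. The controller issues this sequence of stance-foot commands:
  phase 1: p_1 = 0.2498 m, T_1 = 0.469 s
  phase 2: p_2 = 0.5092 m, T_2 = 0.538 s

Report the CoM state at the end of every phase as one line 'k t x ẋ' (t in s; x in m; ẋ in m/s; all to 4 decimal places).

phase 1: p=0.2498, T=0.469, ωT=1.471159, cosh=2.291969, sinh=2.062310; start (x,ẋ)=(0.137800, 0.117800) → end (x,ẋ)=(0.070548, -0.454540)
phase 2: p=0.5092, T=0.538, ωT=1.687598, cosh=2.795722, sinh=2.610759; start (x,ẋ)=(0.070548, -0.454540) → end (x,ẋ)=(-1.095463, -4.863078)

1 0.4690 0.0705 -0.4545
2 1.0070 -1.0955 -4.8631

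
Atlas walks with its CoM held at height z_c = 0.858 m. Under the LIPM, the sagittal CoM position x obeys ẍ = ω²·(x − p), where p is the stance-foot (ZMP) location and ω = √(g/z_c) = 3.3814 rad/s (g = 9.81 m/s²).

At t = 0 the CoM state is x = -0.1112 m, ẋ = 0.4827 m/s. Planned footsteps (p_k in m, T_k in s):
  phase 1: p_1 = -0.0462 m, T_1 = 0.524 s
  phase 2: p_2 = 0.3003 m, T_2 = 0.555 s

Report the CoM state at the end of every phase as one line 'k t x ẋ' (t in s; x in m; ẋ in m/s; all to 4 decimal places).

1 0.5240 0.1648 0.8329
2 1.0790 0.6330 1.3226

phase 1: p=-0.0462, T=0.524, ωT=1.771854, cosh=3.025882, sinh=2.855864; start (x,ẋ)=(-0.111200, 0.482700) → end (x,ẋ)=(0.164797, 0.832900)
phase 2: p=0.3003, T=0.555, ωT=1.876677, cosh=3.342431, sinh=3.189333; start (x,ẋ)=(0.164797, 0.832900) → end (x,ẋ)=(0.632980, 1.322586)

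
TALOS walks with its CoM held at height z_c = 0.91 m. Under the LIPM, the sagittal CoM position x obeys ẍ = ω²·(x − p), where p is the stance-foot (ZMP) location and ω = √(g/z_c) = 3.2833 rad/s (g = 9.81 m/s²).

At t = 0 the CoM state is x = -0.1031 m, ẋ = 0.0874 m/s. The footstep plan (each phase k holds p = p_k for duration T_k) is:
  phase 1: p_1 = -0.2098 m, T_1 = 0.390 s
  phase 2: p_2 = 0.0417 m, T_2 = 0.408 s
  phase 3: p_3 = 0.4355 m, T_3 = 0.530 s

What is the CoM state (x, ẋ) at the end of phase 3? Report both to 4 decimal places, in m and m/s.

x = 1.7561, ẋ = 4.5973

phase 1: p=-0.2098, T=0.390, ωT=1.280487, cosh=1.938147, sinh=1.660245; start (x,ẋ)=(-0.103100, 0.087400) → end (x,ẋ)=(0.041195, 0.751024)
phase 2: p=0.0417, T=0.408, ωT=1.339586, cosh=2.039709, sinh=1.777755; start (x,ẋ)=(0.041195, 0.751024) → end (x,ẋ)=(0.447316, 1.528925)
phase 3: p=0.4355, T=0.530, ωT=1.740149, cosh=2.936843, sinh=2.761349; start (x,ẋ)=(0.447316, 1.528925) → end (x,ẋ)=(1.756070, 4.597338)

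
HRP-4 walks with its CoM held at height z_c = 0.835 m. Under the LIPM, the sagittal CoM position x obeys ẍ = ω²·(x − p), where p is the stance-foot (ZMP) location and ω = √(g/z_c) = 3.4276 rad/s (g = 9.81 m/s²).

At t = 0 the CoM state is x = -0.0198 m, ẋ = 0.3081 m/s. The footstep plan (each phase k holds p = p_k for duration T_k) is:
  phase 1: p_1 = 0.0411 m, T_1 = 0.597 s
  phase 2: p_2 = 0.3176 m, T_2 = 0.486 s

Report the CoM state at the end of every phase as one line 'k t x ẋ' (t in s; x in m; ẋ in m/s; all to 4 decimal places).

phase 1: p=0.0411, T=0.597, ωT=2.046277, cosh=3.934126, sinh=3.804911; start (x,ẋ)=(-0.019800, 0.308100) → end (x,ẋ)=(0.143527, 0.417864)
phase 2: p=0.3176, T=0.486, ωT=1.665814, cosh=2.739506, sinh=2.550469; start (x,ẋ)=(0.143527, 0.417864) → end (x,ẋ)=(0.151659, -0.377000)

1 0.5970 0.1435 0.4179
2 1.0830 0.1517 -0.3770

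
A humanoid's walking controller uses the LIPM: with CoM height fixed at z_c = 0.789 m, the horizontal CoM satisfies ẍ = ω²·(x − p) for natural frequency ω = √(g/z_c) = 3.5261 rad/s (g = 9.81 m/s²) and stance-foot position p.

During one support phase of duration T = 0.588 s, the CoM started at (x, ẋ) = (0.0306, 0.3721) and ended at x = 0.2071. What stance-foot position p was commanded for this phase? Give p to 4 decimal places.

p = 0.1084

ωT = 3.5261·0.588 = 2.073347; cosh(ωT) = 4.038577, sinh(ωT) = 3.912813
x(T) = p + (x₀−p)·cosh(ωT) + (ẋ₀/ω)·sinh(ωT) ⇒ p·(1 − cosh) = x(T) − x₀·cosh − (ẋ₀/ω)·sinh
numerator   = 0.2071 − (0.0306)·4.038577 − (0.3721/3.5261)·3.912813 = -0.329389
denominator = 1 − 4.038577 = -3.038577
p = -0.329389 / -3.038577 = 0.1084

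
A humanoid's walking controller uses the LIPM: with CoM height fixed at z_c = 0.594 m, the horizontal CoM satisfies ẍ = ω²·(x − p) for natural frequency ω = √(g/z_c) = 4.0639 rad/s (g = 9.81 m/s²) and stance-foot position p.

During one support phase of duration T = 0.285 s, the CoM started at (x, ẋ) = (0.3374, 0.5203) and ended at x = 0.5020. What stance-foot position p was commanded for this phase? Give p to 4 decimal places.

ωT = 4.0639·0.285 = 1.158211; cosh(ωT) = 1.749140, sinh(ωT) = 1.435093
x(T) = p + (x₀−p)·cosh(ωT) + (ẋ₀/ω)·sinh(ωT) ⇒ p·(1 − cosh) = x(T) − x₀·cosh − (ẋ₀/ω)·sinh
numerator   = 0.5020 − (0.3374)·1.749140 − (0.5203/4.0639)·1.435093 = -0.271894
denominator = 1 − 1.749140 = -0.749140
p = -0.271894 / -0.749140 = 0.3629

p = 0.3629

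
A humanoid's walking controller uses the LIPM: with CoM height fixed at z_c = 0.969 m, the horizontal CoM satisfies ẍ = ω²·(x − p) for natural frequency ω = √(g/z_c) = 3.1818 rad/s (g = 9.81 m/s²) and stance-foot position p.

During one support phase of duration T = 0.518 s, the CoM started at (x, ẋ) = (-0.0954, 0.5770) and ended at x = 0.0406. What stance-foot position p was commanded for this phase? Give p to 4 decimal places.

p = 0.0921

ωT = 3.1818·0.518 = 1.648172; cosh(ωT) = 2.694937, sinh(ωT) = 2.502536
x(T) = p + (x₀−p)·cosh(ωT) + (ẋ₀/ω)·sinh(ωT) ⇒ p·(1 − cosh) = x(T) − x₀·cosh − (ẋ₀/ω)·sinh
numerator   = 0.0406 − (-0.0954)·2.694937 − (0.5770/3.1818)·2.502536 = -0.156123
denominator = 1 − 2.694937 = -1.694937
p = -0.156123 / -1.694937 = 0.0921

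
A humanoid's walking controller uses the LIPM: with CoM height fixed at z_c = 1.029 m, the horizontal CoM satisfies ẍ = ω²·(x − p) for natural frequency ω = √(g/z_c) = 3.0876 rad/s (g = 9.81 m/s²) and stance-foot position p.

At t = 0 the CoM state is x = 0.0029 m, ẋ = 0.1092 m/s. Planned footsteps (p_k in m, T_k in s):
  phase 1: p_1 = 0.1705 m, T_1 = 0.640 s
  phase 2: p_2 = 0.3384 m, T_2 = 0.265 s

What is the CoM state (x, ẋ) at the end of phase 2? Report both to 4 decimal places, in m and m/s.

x = -0.9762, ẋ = -3.7918

phase 1: p=0.1705, T=0.640, ωT=1.976064, cosh=3.676453, sinh=3.537839; start (x,ẋ)=(0.002900, 0.109200) → end (x,ẋ)=(-0.320550, -1.429298)
phase 2: p=0.3384, T=0.265, ωT=0.818214, cosh=1.353834, sinh=0.912615; start (x,ẋ)=(-0.320550, -1.429298) → end (x,ẋ)=(-0.976172, -3.791814)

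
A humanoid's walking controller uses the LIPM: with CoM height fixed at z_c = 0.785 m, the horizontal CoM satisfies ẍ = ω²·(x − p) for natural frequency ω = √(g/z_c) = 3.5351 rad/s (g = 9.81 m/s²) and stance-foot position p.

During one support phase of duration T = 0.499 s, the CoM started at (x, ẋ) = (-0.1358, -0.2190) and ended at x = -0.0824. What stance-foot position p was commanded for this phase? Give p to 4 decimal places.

ωT = 3.5351·0.499 = 1.764015; cosh(ωT) = 3.003588, sinh(ωT) = 2.832233
x(T) = p + (x₀−p)·cosh(ωT) + (ẋ₀/ω)·sinh(ωT) ⇒ p·(1 − cosh) = x(T) − x₀·cosh − (ẋ₀/ω)·sinh
numerator   = -0.0824 − (-0.1358)·3.003588 − (-0.2190/3.5351)·2.832233 = 0.500945
denominator = 1 − 3.003588 = -2.003588
p = 0.500945 / -2.003588 = -0.2500

p = -0.2500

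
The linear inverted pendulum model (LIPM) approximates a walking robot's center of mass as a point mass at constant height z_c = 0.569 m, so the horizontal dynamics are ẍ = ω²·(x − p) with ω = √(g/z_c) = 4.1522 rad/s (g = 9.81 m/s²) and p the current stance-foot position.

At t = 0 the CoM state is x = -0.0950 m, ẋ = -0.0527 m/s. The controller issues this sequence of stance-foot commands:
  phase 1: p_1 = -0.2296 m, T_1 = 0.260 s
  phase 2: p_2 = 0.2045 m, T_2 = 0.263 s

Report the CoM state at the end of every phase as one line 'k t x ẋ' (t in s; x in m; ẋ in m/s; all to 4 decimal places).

phase 1: p=-0.2296, T=0.260, ωT=1.079572, cosh=1.641580, sinh=1.301839; start (x,ẋ)=(-0.095000, -0.052700) → end (x,ẋ)=(-0.025166, 0.641069)
phase 2: p=0.2045, T=0.263, ωT=1.092029, cosh=1.657924, sinh=1.322389; start (x,ẋ)=(-0.025166, 0.641069) → end (x,ẋ)=(0.027898, -0.198214)

1 0.2600 -0.0252 0.6411
2 0.5230 0.0279 -0.1982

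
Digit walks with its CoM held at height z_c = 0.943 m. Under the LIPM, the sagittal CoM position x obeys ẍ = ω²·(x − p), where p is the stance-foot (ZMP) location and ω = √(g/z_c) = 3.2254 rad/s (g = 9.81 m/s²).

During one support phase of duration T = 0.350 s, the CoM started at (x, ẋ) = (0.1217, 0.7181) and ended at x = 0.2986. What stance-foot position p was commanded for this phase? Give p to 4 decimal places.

ωT = 3.2254·0.350 = 1.128890; cosh(ωT) = 1.707807, sinh(ωT) = 1.384415
x(T) = p + (x₀−p)·cosh(ωT) + (ẋ₀/ω)·sinh(ωT) ⇒ p·(1 − cosh) = x(T) − x₀·cosh − (ẋ₀/ω)·sinh
numerator   = 0.2986 − (0.1217)·1.707807 − (0.7181/3.2254)·1.384415 = -0.217465
denominator = 1 − 1.707807 = -0.707807
p = -0.217465 / -0.707807 = 0.3072

p = 0.3072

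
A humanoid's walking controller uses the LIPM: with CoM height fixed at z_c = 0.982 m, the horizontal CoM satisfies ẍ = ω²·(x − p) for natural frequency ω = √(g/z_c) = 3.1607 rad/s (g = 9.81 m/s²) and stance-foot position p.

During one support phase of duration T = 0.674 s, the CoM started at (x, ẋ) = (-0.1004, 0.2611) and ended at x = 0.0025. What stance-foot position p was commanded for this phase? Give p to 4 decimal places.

p = -0.0270

ωT = 3.1607·0.674 = 2.130312; cosh(ωT) = 4.268146, sinh(ωT) = 4.149345
x(T) = p + (x₀−p)·cosh(ωT) + (ẋ₀/ω)·sinh(ωT) ⇒ p·(1 − cosh) = x(T) − x₀·cosh − (ẋ₀/ω)·sinh
numerator   = 0.0025 − (-0.1004)·4.268146 − (0.2611/3.1607)·4.149345 = 0.088252
denominator = 1 − 4.268146 = -3.268146
p = 0.088252 / -3.268146 = -0.0270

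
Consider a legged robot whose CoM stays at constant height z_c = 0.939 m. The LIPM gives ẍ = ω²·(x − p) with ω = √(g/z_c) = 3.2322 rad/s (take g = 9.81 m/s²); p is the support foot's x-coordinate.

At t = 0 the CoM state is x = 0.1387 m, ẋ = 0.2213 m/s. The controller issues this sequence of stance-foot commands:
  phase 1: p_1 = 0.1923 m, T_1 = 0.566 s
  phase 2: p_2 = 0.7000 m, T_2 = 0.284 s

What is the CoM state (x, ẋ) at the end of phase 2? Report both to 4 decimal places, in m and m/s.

x = 0.0750, ẋ = -1.3395

phase 1: p=0.1923, T=0.566, ωT=1.829425, cosh=3.195405, sinh=3.034899; start (x,ẋ)=(0.138700, 0.221300) → end (x,ẋ)=(0.228818, 0.181359)
phase 2: p=0.7000, T=0.284, ωT=0.917945, cosh=1.451739, sinh=1.052400; start (x,ẋ)=(0.228818, 0.181359) → end (x,ẋ)=(0.075017, -1.339472)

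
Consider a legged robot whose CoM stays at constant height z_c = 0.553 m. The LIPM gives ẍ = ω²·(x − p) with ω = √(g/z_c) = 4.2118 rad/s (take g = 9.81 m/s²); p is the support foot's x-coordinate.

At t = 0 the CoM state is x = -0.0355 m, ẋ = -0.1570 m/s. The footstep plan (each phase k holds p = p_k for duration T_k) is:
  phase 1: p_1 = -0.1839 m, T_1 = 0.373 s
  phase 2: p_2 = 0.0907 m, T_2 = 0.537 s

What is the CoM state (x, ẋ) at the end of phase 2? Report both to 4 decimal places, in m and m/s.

x = 1.3267, ẋ = 5.3093

phase 1: p=-0.1839, T=0.373, ωT=1.571001, cosh=2.509650, sinh=2.301814; start (x,ẋ)=(-0.035500, -0.157000) → end (x,ẋ)=(0.102729, 1.044690)
phase 2: p=0.0907, T=0.537, ωT=2.261737, cosh=4.851958, sinh=4.747788; start (x,ẋ)=(0.102729, 1.044690) → end (x,ẋ)=(1.326701, 5.309336)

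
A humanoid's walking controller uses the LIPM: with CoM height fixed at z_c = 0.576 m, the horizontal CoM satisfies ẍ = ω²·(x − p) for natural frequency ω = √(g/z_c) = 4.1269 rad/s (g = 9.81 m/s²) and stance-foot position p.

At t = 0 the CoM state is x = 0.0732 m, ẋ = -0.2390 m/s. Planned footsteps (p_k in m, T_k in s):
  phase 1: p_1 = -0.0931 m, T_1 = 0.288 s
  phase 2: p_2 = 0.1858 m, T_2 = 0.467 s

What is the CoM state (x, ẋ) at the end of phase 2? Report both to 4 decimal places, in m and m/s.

x = 0.4345, ẋ = 1.1529

phase 1: p=-0.0931, T=0.288, ωT=1.188547, cosh=1.793486, sinh=1.488823; start (x,ẋ)=(0.073200, -0.239000) → end (x,ẋ)=(0.118935, 0.593141)
phase 2: p=0.1858, T=0.467, ωT=1.927262, cosh=3.508110, sinh=3.362564; start (x,ẋ)=(0.118935, 0.593141) → end (x,ẋ)=(0.434517, 1.152921)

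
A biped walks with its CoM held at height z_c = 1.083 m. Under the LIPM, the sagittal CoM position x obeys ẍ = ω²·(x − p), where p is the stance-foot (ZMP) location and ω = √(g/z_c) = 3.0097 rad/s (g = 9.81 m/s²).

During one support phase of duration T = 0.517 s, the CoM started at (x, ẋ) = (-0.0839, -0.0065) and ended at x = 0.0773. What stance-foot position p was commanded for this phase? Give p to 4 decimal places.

ωT = 3.0097·0.517 = 1.556015; cosh(ωT) = 2.475435, sinh(ωT) = 2.264460
x(T) = p + (x₀−p)·cosh(ωT) + (ẋ₀/ω)·sinh(ωT) ⇒ p·(1 − cosh) = x(T) − x₀·cosh − (ẋ₀/ω)·sinh
numerator   = 0.0773 − (-0.0839)·2.475435 − (-0.0065/3.0097)·2.264460 = 0.289880
denominator = 1 − 2.475435 = -1.475435
p = 0.289880 / -1.475435 = -0.1965

p = -0.1965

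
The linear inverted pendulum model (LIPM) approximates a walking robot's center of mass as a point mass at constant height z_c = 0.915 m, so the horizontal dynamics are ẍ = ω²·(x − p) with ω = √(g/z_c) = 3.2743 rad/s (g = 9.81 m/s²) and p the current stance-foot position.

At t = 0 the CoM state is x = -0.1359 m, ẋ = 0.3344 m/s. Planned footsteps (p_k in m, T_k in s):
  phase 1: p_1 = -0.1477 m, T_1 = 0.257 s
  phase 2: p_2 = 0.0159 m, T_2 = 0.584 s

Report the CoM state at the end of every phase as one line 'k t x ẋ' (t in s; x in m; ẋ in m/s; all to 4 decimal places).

1 0.2570 -0.0350 0.4964
2 0.8410 0.3417 1.1647

phase 1: p=-0.1477, T=0.257, ωT=0.841495, cosh=1.375449, sinh=0.944384; start (x,ẋ)=(-0.135900, 0.334400) → end (x,ẋ)=(-0.035021, 0.496438)
phase 2: p=0.0159, T=0.584, ωT=1.912191, cosh=3.457829, sinh=3.310073; start (x,ẋ)=(-0.035021, 0.496438) → end (x,ẋ)=(0.341686, 1.164707)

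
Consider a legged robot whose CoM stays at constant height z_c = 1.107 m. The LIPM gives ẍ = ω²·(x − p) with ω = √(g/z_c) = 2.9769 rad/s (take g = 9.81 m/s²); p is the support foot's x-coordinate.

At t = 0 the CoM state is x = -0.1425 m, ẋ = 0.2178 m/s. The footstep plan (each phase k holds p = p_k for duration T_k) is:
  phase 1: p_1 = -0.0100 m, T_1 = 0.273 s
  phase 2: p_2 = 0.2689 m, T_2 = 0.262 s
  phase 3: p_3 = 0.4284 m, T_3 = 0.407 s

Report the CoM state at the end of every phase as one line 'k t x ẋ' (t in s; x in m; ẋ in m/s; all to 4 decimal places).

1 0.2730 -0.1225 -0.0633
2 0.5350 -0.2660 -1.0872
3 0.9420 -1.4002 -5.1517

phase 1: p=-0.0100, T=0.273, ωT=0.812694, cosh=1.348816, sinh=0.905155; start (x,ẋ)=(-0.142500, 0.217800) → end (x,ẋ)=(-0.122494, -0.063256)
phase 2: p=0.2689, T=0.262, ωT=0.779948, cosh=1.319894, sinh=0.861464; start (x,ẋ)=(-0.122494, -0.063256) → end (x,ẋ)=(-0.266004, -1.087219)
phase 3: p=0.4284, T=0.407, ωT=1.211598, cosh=1.828285, sinh=1.530564; start (x,ẋ)=(-0.266004, -1.087219) → end (x,ẋ)=(-1.400159, -5.151684)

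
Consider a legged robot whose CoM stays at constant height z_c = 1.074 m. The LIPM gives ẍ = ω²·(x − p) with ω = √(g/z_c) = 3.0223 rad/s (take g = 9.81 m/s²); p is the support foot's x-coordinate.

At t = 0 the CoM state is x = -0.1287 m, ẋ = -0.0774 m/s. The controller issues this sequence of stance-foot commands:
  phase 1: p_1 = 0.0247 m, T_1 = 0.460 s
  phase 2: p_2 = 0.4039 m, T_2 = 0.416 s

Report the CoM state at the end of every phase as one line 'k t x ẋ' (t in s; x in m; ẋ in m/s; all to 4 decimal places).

1 0.4600 -0.3507 -1.0383
2 0.8760 -1.5849 -5.6574

phase 1: p=0.0247, T=0.460, ωT=1.390258, cosh=2.132449, sinh=1.883437; start (x,ẋ)=(-0.128700, -0.077400) → end (x,ẋ)=(-0.350652, -1.038252)
phase 2: p=0.4039, T=0.416, ωT=1.257277, cosh=1.900131, sinh=1.615703; start (x,ẋ)=(-0.350652, -1.038252) → end (x,ẋ)=(-1.584890, -5.657397)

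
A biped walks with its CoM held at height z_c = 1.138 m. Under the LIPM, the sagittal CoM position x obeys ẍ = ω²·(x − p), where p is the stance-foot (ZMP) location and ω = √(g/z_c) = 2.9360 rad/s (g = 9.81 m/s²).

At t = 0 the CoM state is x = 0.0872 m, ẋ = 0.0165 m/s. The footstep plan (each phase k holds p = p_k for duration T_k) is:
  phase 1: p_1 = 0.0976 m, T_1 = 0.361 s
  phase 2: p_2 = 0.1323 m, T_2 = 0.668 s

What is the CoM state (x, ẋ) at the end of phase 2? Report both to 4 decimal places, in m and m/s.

x = -0.0429, ẋ = -0.4977

phase 1: p=0.0976, T=0.361, ωT=1.059896, cosh=1.616281, sinh=1.269789; start (x,ẋ)=(0.087200, 0.016500) → end (x,ẋ)=(0.087927, -0.012104)
phase 2: p=0.1323, T=0.668, ωT=1.961248, cosh=3.624438, sinh=3.483755; start (x,ẋ)=(0.087927, -0.012104) → end (x,ẋ)=(-0.042890, -0.497732)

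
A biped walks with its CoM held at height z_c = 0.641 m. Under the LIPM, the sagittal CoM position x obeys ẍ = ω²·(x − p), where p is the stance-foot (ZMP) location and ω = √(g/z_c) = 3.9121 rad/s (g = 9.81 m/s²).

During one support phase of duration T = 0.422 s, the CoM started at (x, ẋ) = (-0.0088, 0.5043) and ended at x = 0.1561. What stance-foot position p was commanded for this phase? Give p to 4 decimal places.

ωT = 3.9121·0.422 = 1.650906; cosh(ωT) = 2.701788, sinh(ωT) = 2.509912
x(T) = p + (x₀−p)·cosh(ωT) + (ẋ₀/ω)·sinh(ωT) ⇒ p·(1 − cosh) = x(T) − x₀·cosh − (ẋ₀/ω)·sinh
numerator   = 0.1561 − (-0.0088)·2.701788 − (0.5043/3.9121)·2.509912 = -0.143671
denominator = 1 − 2.701788 = -1.701788
p = -0.143671 / -1.701788 = 0.0844

p = 0.0844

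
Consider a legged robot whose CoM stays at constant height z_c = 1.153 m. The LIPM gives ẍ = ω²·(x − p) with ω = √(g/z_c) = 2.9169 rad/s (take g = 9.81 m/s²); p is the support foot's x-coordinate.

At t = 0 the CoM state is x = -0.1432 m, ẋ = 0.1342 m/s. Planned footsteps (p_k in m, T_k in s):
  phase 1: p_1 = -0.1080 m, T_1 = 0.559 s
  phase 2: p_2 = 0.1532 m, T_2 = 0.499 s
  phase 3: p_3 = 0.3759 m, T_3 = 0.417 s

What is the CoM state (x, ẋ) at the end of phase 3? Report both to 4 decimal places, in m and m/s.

x = -1.5326, ẋ = -5.3187

phase 1: p=-0.1080, T=0.559, ωT=1.630547, cosh=2.651245, sinh=2.455423; start (x,ẋ)=(-0.143200, 0.134200) → end (x,ẋ)=(-0.088355, 0.103687)
phase 2: p=0.1532, T=0.499, ωT=1.455533, cosh=2.260022, sinh=2.026746; start (x,ẋ)=(-0.088355, 0.103687) → end (x,ẋ)=(-0.320676, -1.193696)
phase 3: p=0.3759, T=0.417, ωT=1.216347, cosh=1.835574, sinh=1.539264; start (x,ẋ)=(-0.320676, -1.193696) → end (x,ẋ)=(-1.532636, -5.318659)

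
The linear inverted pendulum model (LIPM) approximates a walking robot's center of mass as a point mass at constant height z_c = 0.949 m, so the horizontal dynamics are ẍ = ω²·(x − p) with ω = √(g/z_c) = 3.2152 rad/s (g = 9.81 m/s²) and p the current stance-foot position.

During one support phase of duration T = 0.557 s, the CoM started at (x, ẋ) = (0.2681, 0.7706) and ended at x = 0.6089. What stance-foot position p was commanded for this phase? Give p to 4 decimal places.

ωT = 3.2152·0.557 = 1.790866; cosh(ωT) = 3.080730, sinh(ωT) = 2.913914
x(T) = p + (x₀−p)·cosh(ωT) + (ẋ₀/ω)·sinh(ωT) ⇒ p·(1 − cosh) = x(T) − x₀·cosh − (ẋ₀/ω)·sinh
numerator   = 0.6089 − (0.2681)·3.080730 − (0.7706/3.2152)·2.913914 = -0.915433
denominator = 1 − 3.080730 = -2.080730
p = -0.915433 / -2.080730 = 0.4400

p = 0.4400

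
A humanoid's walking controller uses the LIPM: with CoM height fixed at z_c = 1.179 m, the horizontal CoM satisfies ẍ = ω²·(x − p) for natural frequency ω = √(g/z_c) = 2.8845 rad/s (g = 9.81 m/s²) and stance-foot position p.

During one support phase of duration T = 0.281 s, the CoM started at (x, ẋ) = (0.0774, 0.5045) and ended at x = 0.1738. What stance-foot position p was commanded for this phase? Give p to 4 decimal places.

p = 0.2544

ωT = 2.8845·0.281 = 0.810545; cosh(ωT) = 1.346874, sinh(ωT) = 0.902258
x(T) = p + (x₀−p)·cosh(ωT) + (ẋ₀/ω)·sinh(ωT) ⇒ p·(1 − cosh) = x(T) − x₀·cosh − (ẋ₀/ω)·sinh
numerator   = 0.1738 − (0.0774)·1.346874 − (0.5045/2.8845)·0.902258 = -0.088253
denominator = 1 − 1.346874 = -0.346874
p = -0.088253 / -0.346874 = 0.2544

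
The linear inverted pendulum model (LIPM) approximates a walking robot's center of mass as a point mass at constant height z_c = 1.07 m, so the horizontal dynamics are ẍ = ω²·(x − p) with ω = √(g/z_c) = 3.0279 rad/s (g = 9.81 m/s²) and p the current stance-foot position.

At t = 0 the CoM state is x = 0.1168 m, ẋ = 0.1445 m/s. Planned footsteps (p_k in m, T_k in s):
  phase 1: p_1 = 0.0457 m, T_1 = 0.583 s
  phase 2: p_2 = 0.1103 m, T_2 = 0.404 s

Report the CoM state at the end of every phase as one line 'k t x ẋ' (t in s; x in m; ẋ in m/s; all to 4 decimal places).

phase 1: p=0.0457, T=0.583, ωT=1.765266, cosh=3.007133, sinh=2.835992; start (x,ẋ)=(0.116800, 0.144500) → end (x,ẋ)=(0.394849, 1.045073)
phase 2: p=0.1103, T=0.404, ωT=1.223272, cosh=1.846277, sinh=1.552011; start (x,ẋ)=(0.394849, 1.045073) → end (x,ẋ)=(1.171329, 3.266684)

1 0.5830 0.3948 1.0451
2 0.9870 1.1713 3.2667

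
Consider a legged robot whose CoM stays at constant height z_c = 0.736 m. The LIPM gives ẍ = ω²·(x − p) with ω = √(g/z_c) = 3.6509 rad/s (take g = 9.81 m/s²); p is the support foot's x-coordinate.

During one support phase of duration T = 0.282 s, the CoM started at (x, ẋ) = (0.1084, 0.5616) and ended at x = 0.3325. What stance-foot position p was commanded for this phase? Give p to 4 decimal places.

ωT = 3.6509·0.282 = 1.029554; cosh(ωT) = 1.578491, sinh(ωT) = 1.221325
x(T) = p + (x₀−p)·cosh(ωT) + (ẋ₀/ω)·sinh(ωT) ⇒ p·(1 − cosh) = x(T) − x₀·cosh − (ẋ₀/ω)·sinh
numerator   = 0.3325 − (0.1084)·1.578491 − (0.5616/3.6509)·1.221325 = -0.026479
denominator = 1 − 1.578491 = -0.578491
p = -0.026479 / -0.578491 = 0.0458

p = 0.0458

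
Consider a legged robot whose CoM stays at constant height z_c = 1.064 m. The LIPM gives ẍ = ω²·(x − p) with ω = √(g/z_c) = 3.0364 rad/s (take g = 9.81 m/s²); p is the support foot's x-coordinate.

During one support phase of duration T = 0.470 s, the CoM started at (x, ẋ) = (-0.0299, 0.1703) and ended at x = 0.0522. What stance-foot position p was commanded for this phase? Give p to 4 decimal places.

p = -0.0066

ωT = 3.0364·0.470 = 1.427108; cosh(ωT) = 2.203317, sinh(ωT) = 1.963315
x(T) = p + (x₀−p)·cosh(ωT) + (ẋ₀/ω)·sinh(ωT) ⇒ p·(1 − cosh) = x(T) − x₀·cosh − (ẋ₀/ω)·sinh
numerator   = 0.0522 − (-0.0299)·2.203317 − (0.1703/3.0364)·1.963315 = 0.007964
denominator = 1 − 2.203317 = -1.203317
p = 0.007964 / -1.203317 = -0.0066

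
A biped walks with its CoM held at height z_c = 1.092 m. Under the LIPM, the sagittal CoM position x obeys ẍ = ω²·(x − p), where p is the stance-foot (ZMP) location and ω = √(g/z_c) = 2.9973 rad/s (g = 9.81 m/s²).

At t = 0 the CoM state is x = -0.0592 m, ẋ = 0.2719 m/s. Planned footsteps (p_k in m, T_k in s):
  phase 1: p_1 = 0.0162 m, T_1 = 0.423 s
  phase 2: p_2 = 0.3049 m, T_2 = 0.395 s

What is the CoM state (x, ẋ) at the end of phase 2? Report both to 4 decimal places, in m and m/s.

x = -0.1292, ẋ = -0.9933

phase 1: p=0.0162, T=0.423, ωT=1.267858, cosh=1.917333, sinh=1.635900; start (x,ẋ)=(-0.059200, 0.271900) → end (x,ẋ)=(0.020034, 0.151616)
phase 2: p=0.3049, T=0.395, ωT=1.183933, cosh=1.786636, sinh=1.480564; start (x,ẋ)=(0.020034, 0.151616) → end (x,ẋ)=(-0.129160, -0.993268)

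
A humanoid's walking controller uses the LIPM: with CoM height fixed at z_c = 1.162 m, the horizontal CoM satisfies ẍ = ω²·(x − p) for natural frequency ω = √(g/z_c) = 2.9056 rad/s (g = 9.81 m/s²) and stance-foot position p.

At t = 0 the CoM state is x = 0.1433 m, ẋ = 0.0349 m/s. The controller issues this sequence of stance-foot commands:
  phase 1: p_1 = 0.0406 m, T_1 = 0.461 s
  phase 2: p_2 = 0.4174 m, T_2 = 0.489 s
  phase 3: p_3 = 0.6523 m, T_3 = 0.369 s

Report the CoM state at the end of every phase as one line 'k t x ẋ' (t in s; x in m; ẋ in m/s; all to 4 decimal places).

phase 1: p=0.0406, T=0.461, ωT=1.339482, cosh=2.039523, sinh=1.777541; start (x,ẋ)=(0.143300, 0.034900) → end (x,ẋ)=(0.271410, 0.601607)
phase 2: p=0.4174, T=0.489, ωT=1.420838, cosh=2.191051, sinh=1.949540; start (x,ẋ)=(0.271410, 0.601607) → end (x,ẋ)=(0.501181, 0.491176)
phase 3: p=0.6523, T=0.369, ωT=1.072166, cosh=1.631984, sinh=1.289718; start (x,ẋ)=(0.501181, 0.491176) → end (x,ẋ)=(0.623697, 0.235289)

1 0.4610 0.2714 0.6016
2 0.9500 0.5012 0.4912
3 1.3190 0.6237 0.2353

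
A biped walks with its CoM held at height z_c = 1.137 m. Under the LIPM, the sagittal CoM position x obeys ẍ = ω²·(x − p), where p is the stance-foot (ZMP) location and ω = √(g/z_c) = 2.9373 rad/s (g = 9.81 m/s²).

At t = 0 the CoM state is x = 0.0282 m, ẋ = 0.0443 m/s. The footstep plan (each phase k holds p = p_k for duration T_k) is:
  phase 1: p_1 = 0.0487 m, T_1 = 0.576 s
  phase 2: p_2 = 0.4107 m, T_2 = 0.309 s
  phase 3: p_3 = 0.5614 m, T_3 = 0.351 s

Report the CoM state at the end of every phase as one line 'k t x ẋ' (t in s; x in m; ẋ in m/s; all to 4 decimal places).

phase 1: p=0.0487, T=0.576, ωT=1.691885, cosh=2.806939, sinh=2.622766; start (x,ẋ)=(0.028200, 0.044300) → end (x,ẋ)=(0.030714, -0.033582)
phase 2: p=0.4107, T=0.309, ωT=0.907626, cosh=1.440956, sinh=1.037475; start (x,ẋ)=(0.030714, -0.033582) → end (x,ẋ)=(-0.148704, -1.206349)
phase 3: p=0.5614, T=0.351, ωT=1.030992, cosh=1.580250, sinh=1.223597; start (x,ẋ)=(-0.148704, -1.206349) → end (x,ẋ)=(-1.063274, -4.458499)

1 0.5760 0.0307 -0.0336
2 0.8850 -0.1487 -1.2063
3 1.2360 -1.0633 -4.4585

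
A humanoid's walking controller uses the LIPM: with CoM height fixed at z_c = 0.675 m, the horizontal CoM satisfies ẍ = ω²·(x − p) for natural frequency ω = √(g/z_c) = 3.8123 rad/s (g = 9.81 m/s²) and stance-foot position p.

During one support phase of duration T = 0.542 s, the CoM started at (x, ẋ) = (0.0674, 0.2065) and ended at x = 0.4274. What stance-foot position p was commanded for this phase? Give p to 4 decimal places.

ωT = 3.8123·0.542 = 2.066267; cosh(ωT) = 4.010975, sinh(ωT) = 3.884317
x(T) = p + (x₀−p)·cosh(ωT) + (ẋ₀/ω)·sinh(ωT) ⇒ p·(1 − cosh) = x(T) − x₀·cosh − (ẋ₀/ω)·sinh
numerator   = 0.4274 − (0.0674)·4.010975 − (0.2065/3.8123)·3.884317 = -0.053341
denominator = 1 − 4.010975 = -3.010975
p = -0.053341 / -3.010975 = 0.0177

p = 0.0177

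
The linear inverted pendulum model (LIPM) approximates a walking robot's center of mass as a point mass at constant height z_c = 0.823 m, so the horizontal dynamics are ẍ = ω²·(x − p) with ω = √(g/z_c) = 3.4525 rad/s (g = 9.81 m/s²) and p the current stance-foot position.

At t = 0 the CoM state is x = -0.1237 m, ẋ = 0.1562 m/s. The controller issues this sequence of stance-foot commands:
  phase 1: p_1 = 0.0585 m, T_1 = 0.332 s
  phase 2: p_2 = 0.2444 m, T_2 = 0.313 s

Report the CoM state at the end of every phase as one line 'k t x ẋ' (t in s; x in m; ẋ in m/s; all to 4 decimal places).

phase 1: p=0.0585, T=0.332, ωT=1.146230, cosh=1.732071, sinh=1.414238; start (x,ẋ)=(-0.123700, 0.156200) → end (x,ẋ)=(-0.193100, -0.619071)
phase 2: p=0.2444, T=0.313, ωT=1.080633, cosh=1.642962, sinh=1.303581; start (x,ẋ)=(-0.193100, -0.619071) → end (x,ẋ)=(-0.708141, -2.986126)

1 0.3320 -0.1931 -0.6191
2 0.6450 -0.7081 -2.9861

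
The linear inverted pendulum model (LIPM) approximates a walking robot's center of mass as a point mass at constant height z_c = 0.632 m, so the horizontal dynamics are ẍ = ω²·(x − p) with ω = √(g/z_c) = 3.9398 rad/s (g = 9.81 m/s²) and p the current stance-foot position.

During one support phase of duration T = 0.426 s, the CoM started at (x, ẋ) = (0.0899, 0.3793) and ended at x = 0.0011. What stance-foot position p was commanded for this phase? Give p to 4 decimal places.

p = 0.2805

ωT = 3.9398·0.426 = 1.678355; cosh(ωT) = 2.771708, sinh(ωT) = 2.585027
x(T) = p + (x₀−p)·cosh(ωT) + (ẋ₀/ω)·sinh(ωT) ⇒ p·(1 − cosh) = x(T) − x₀·cosh − (ẋ₀/ω)·sinh
numerator   = 0.0011 − (0.0899)·2.771708 − (0.3793/3.9398)·2.585027 = -0.496947
denominator = 1 − 2.771708 = -1.771708
p = -0.496947 / -1.771708 = 0.2805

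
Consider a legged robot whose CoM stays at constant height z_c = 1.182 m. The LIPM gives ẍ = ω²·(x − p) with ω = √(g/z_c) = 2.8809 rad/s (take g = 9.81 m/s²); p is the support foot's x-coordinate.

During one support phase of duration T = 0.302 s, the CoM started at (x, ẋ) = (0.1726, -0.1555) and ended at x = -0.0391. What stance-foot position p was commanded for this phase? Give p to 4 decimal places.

ωT = 2.8809·0.302 = 0.870032; cosh(ωT) = 1.402962, sinh(ωT) = 0.984024
x(T) = p + (x₀−p)·cosh(ωT) + (ẋ₀/ω)·sinh(ωT) ⇒ p·(1 − cosh) = x(T) − x₀·cosh − (ẋ₀/ω)·sinh
numerator   = -0.0391 − (0.1726)·1.402962 − (-0.1555/2.8809)·0.984024 = -0.228137
denominator = 1 − 1.402962 = -0.402962
p = -0.228137 / -0.402962 = 0.5662

p = 0.5662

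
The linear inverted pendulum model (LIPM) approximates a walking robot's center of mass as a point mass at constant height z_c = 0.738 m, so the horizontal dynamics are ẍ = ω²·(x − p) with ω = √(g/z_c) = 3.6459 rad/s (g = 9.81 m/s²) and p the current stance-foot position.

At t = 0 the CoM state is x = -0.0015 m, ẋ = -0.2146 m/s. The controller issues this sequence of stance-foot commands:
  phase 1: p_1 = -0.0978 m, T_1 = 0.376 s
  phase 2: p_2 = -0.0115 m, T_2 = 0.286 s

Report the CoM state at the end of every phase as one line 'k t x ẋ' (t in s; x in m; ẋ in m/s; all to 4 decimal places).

phase 1: p=-0.0978, T=0.376, ωT=1.370858, cosh=2.096310, sinh=1.842421; start (x,ẋ)=(-0.001500, -0.214600) → end (x,ẋ)=(-0.004371, 0.197006)
phase 2: p=-0.0115, T=0.286, ωT=1.042727, cosh=1.594718, sinh=1.242226; start (x,ẋ)=(-0.004371, 0.197006) → end (x,ẋ)=(0.066992, 0.346455)

1 0.3760 -0.0044 0.1970
2 0.6620 0.0670 0.3465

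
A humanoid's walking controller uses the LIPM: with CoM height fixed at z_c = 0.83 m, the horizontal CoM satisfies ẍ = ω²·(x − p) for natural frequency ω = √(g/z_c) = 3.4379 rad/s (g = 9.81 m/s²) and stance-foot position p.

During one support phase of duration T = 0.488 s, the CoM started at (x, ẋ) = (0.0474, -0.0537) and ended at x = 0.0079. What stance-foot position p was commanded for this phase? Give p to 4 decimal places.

p = 0.0469

ωT = 3.4379·0.488 = 1.677695; cosh(ωT) = 2.770004, sinh(ωT) = 2.583200
x(T) = p + (x₀−p)·cosh(ωT) + (ẋ₀/ω)·sinh(ωT) ⇒ p·(1 − cosh) = x(T) − x₀·cosh − (ẋ₀/ω)·sinh
numerator   = 0.0079 − (0.0474)·2.770004 − (-0.0537/3.4379)·2.583200 = -0.083049
denominator = 1 − 2.770004 = -1.770004
p = -0.083049 / -1.770004 = 0.0469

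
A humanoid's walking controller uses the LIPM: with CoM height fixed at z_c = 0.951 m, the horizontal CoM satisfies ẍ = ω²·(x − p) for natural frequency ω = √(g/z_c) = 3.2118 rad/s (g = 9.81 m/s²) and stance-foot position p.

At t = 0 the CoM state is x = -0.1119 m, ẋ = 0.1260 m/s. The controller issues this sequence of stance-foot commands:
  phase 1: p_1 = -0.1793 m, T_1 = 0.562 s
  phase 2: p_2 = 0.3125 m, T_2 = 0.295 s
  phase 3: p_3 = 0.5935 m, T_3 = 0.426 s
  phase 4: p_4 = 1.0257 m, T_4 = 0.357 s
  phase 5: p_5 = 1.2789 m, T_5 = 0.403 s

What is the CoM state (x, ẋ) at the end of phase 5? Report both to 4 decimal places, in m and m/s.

x = 1.0448, ẋ = -0.3747

phase 1: p=-0.1793, T=0.562, ωT=1.805032, cosh=3.122316, sinh=2.957847; start (x,ẋ)=(-0.111900, 0.126000) → end (x,ẋ)=(0.147181, 1.033713)
phase 2: p=0.3125, T=0.295, ωT=0.947481, cosh=1.483460, sinh=1.095744; start (x,ẋ)=(0.147181, 1.033713) → end (x,ẋ)=(0.419920, 0.951665)
phase 3: p=0.5935, T=0.426, ωT=1.368227, cosh=2.091468, sinh=1.836910; start (x,ẋ)=(0.419920, 0.951665) → end (x,ẋ)=(0.774744, 0.966291)
phase 4: p=1.0257, T=0.357, ωT=1.146613, cosh=1.732612, sinh=1.414901; start (x,ẋ)=(0.774744, 0.966291) → end (x,ẋ)=(1.016573, 0.533770)
phase 5: p=1.2789, T=0.403, ωT=1.294355, cosh=1.961359, sinh=1.687284; start (x,ẋ)=(1.016573, 0.533770) → end (x,ẋ)=(1.044794, -0.374691)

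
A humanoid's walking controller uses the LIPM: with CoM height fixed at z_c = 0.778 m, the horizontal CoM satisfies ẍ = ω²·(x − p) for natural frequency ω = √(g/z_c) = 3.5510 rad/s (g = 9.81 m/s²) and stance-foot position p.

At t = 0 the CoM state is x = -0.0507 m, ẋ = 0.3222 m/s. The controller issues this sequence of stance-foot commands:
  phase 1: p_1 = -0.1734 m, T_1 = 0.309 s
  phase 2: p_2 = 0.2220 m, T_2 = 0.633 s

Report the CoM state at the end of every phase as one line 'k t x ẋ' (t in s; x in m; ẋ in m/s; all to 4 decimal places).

phase 1: p=-0.1734, T=0.309, ωT=1.097259, cosh=1.664864, sinh=1.331079; start (x,ẋ)=(-0.050700, 0.322200) → end (x,ẋ)=(0.151654, 1.116381)
phase 2: p=0.2220, T=0.633, ωT=2.247783, cosh=4.786179, sinh=4.680546; start (x,ẋ)=(0.151654, 1.116381) → end (x,ẋ)=(1.356805, 4.174007)

1 0.3090 0.1517 1.1164
2 0.9420 1.3568 4.1740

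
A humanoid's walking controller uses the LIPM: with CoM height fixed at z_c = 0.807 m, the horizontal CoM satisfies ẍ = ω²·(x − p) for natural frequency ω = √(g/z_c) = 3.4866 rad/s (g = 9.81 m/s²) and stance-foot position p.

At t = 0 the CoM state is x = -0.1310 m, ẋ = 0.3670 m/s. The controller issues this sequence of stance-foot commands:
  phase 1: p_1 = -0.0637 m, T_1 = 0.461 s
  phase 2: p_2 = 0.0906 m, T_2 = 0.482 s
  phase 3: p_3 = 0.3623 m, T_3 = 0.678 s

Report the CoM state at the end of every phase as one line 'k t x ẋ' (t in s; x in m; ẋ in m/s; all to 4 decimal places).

phase 1: p=-0.0637, T=0.461, ωT=1.607323, cosh=2.594929, sinh=2.394506; start (x,ẋ)=(-0.131000, 0.367000) → end (x,ẋ)=(0.013707, 0.390473)
phase 2: p=0.0906, T=0.482, ωT=1.680541, cosh=2.777367, sinh=2.591094; start (x,ẋ)=(0.013707, 0.390473) → end (x,ẋ)=(0.167223, 0.389828)
phase 3: p=0.3623, T=0.678, ωT=2.363915, cosh=5.363273, sinh=5.269221; start (x,ẋ)=(0.167223, 0.389828) → end (x,ẋ)=(-0.094810, -1.493127)

1 0.4610 0.0137 0.3905
2 0.9430 0.1672 0.3898
3 1.6210 -0.0948 -1.4931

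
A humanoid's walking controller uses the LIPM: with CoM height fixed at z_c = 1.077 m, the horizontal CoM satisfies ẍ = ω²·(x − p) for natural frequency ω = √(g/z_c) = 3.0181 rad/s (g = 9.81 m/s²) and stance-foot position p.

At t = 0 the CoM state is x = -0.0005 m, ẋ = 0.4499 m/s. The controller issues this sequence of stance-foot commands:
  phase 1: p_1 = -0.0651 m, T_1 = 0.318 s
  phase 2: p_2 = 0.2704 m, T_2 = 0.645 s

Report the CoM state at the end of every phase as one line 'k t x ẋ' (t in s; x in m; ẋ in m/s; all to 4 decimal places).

1 0.3180 0.1977 0.8907
2 0.9630 1.0231 2.4303

phase 1: p=-0.0651, T=0.318, ωT=0.959756, cosh=1.497023, sinh=1.114036; start (x,ẋ)=(-0.000500, 0.449900) → end (x,ẋ)=(0.197674, 0.890713)
phase 2: p=0.2704, T=0.645, ωT=1.946675, cosh=3.574050, sinh=3.431302; start (x,ẋ)=(0.197674, 0.890713) → end (x,ẋ)=(1.023133, 2.430303)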